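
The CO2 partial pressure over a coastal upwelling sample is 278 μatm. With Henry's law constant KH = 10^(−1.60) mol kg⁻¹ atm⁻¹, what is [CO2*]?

KH = 10^(−1.60) = 2.512×10^-2 mol kg⁻¹ atm⁻¹
[CO2*] = KH · pCO2 = 2.512×10^-2 × 278×10^-6 atm = 6.98×10^-6 mol/kg

[CO2*] = 6.98 μmol/kg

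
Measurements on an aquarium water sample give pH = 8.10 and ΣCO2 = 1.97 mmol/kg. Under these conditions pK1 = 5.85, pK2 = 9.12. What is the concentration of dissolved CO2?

α₀ = 1 / (1 + K1/[H⁺] + K1K2/[H⁺]²) = 1 / (1 + 10^+2.25 + 10^+1.23)
   = 1 / (1 + 177.83 + 16.982) = 1/195.81 = 0.005107
[CO2*] = α₀ × DIC = 0.005107 × 1.97 = 0.0101 mmol/kg = 10.1 μmol/kg

[CO2*] = 10.1 μmol/kg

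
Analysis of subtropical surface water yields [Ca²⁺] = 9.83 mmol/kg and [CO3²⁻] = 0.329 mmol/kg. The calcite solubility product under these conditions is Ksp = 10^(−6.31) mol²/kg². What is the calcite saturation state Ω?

Ksp = 10^(−6.31) = 4.898×10^-7
Ω = [Ca²⁺][CO3²⁻]/Ksp = (9.83×10^-3)(0.329×10^-3) / 4.898×10^-7 = 6.60

Ω = 6.60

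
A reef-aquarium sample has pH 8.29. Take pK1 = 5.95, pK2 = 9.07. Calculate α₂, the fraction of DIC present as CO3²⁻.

α₂ = 1 / (1 + [H⁺]/K2 + [H⁺]²/(K1K2)) = 1 / (1 + 10^+0.78 + 10^-1.56)
   = 1 / (1 + 6.0256 + 0.027542) = 1/7.0531 = 0.1418

α₂ = 0.142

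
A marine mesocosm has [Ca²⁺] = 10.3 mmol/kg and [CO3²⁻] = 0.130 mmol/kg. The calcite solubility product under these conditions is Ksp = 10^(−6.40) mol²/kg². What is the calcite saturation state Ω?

Ksp = 10^(−6.40) = 3.981×10^-7
Ω = [Ca²⁺][CO3²⁻]/Ksp = (10.3×10^-3)(0.130×10^-3) / 3.981×10^-7 = 3.36

Ω = 3.36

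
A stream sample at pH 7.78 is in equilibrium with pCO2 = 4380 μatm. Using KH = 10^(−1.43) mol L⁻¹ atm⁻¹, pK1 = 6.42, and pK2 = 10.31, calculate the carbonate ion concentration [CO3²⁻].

[CO3²⁻] = 11.0 μmol/L

[CO2*] = KH · pCO2 = 10^(−1.43) × 4380×10^-6 = 1.627×10^-4 mol/L
α₀ = 1/(1 + K1/[H⁺] + K1K2/[H⁺]²) = 1/(1 + 10^+1.36 + 10^-1.17) = 0.04171
DIC = [CO2*]/α₀ = 1.627×10^-4 / 0.04171 = 3.902 mmol/L
[CO3²⁻] = α₂·DIC; α₂ = 0.002820, so [CO3²⁻] = 0.002820 × 3.902 = 0.0110 mmol/L = 11.0 μmol/L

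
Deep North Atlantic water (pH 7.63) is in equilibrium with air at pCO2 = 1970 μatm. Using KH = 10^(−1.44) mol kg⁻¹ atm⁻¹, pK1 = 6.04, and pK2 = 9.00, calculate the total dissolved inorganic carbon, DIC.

DIC = 2.97 mmol/kg

[CO2*] = KH · pCO2 = 10^(−1.44) × 1970×10^-6 = 7.153×10^-5 mol/kg
α₀ = 1/(1 + K1/[H⁺] + K1K2/[H⁺]²) = 1/(1 + 10^+1.59 + 10^+0.22) = 0.02406
DIC = [CO2*]/α₀ = 7.153×10^-5 / 0.02406 = 2.97 mmol/kg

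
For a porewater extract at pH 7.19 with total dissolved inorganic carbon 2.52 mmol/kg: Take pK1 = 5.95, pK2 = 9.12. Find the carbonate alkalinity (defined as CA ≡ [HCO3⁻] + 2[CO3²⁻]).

CA = 2.41 mmol/kg

CA = [HCO3⁻] + 2[CO3²⁻] = (α₁ + 2α₂)·DIC
At pH 7.19: [H⁺]/K1 = 10^-1.24 = 0.057544, K2/[H⁺] = 10^-1.93 = 0.011749
α₁ = 1/(1 + 0.057544 + 0.011749) = 1/1.0693 = 0.9352; α₂ = α₁·K2/[H⁺] = 0.01099
α₁ + 2α₂ = 0.9572
CA = 0.9572 × 2.52 = 2.41 mmol/kg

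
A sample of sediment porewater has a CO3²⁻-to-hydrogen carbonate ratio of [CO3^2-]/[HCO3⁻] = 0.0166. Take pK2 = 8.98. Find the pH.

From K2 = [H⁺][CO3^2-]/[HCO3⁻]:  pH = pK2 + log₁₀([CO3^2-]/[HCO3⁻])
log₁₀(0.0166) = -1.780
pH = 8.98 + (-1.780) = 7.20

pH = 7.20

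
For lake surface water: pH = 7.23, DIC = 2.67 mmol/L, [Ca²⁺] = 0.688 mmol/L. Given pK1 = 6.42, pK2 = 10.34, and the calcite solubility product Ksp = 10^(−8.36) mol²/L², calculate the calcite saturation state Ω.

α₂ = 1 / (1 + [H⁺]/K2 + [H⁺]²/(K1K2)) = 1 / (1 + 10^+3.11 + 10^+2.30)
   = 1 / (1 + 1288.2 + 199.53) = 1/1488.8 = 0.0006717
[CO3²⁻] = α₂ × DIC = 0.0006717 × 2.67 = 0.001793 mmol/L = 1.793 μmol/L
Ksp = 10^(−8.36) = 4.365×10^-9
Ω = [Ca²⁺][CO3²⁻]/Ksp = (0.688×10^-3)(1.793×10^-6) / 4.365×10^-9 = 0.283

Ω = 0.283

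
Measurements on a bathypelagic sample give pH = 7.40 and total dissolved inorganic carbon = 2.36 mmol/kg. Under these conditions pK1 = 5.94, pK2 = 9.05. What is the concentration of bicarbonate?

α₁ = 1 / (1 + [H⁺]/K1 + K2/[H⁺]) = 1 / (1 + 10^-1.46 + 10^-1.65)
   = 1 / (1 + 0.034674 + 0.022387) = 1/1.0571 = 0.9460
[HCO3⁻] = α₁ × DIC = 0.9460 × 2.36 = 2.23 mmol/kg

[HCO3⁻] = 2.23 mmol/kg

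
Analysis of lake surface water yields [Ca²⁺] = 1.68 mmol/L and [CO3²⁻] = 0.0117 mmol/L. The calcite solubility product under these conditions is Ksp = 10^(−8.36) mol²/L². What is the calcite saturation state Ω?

Ω = 4.50

Ksp = 10^(−8.36) = 4.365×10^-9
Ω = [Ca²⁺][CO3²⁻]/Ksp = (1.68×10^-3)(0.0117×10^-3) / 4.365×10^-9 = 4.50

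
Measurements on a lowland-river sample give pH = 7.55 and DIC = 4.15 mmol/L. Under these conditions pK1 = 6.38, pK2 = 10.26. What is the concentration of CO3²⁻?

α₂ = 1 / (1 + [H⁺]/K2 + [H⁺]²/(K1K2)) = 1 / (1 + 10^+2.71 + 10^+1.54)
   = 1 / (1 + 512.86 + 34.674) = 1/548.54 = 0.001823
[CO3²⁻] = α₂ × DIC = 0.001823 × 4.15 = 0.00757 mmol/L = 7.57 μmol/L

[CO3²⁻] = 7.57 μmol/L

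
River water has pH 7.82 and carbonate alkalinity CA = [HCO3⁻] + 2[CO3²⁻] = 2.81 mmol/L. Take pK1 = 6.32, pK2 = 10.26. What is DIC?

CA = [HCO3⁻] + 2[CO3²⁻] = (α₁ + 2α₂)·DIC
At pH 7.82: [H⁺]/K1 = 10^-1.50 = 0.031623, K2/[H⁺] = 10^-2.44 = 0.0036308
α₁ = 1/(1 + 0.031623 + 0.0036308) = 1/1.0353 = 0.9659; α₂ = α₁·K2/[H⁺] = 0.003507
α₁ + 2α₂ = 0.9730
DIC = CA / (α₁ + 2α₂) = 2.81 / 0.9730 = 2.89 mmol/L

DIC = 2.89 mmol/L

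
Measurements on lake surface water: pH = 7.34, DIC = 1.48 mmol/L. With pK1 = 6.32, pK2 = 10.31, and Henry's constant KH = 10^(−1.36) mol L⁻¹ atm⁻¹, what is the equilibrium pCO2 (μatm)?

pCO2 = 2950 μatm

α₀ = 1 / (1 + K1/[H⁺] + K1K2/[H⁺]²) = 1 / (1 + 10^+1.02 + 10^-1.95)
   = 1 / (1 + 10.471 + 0.011220) = 1/11.483 = 0.08709
[CO2*] = α₀ × DIC = 0.08709 × 1.48 = 0.1289 mmol/L
pCO2 = [CO2*]/KH = 1.289×10^-4 / 4.365×10^-2 = 2950 μatm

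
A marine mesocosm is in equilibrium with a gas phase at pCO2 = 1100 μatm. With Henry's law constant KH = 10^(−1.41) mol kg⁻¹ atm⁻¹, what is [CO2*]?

KH = 10^(−1.41) = 3.890×10^-2 mol kg⁻¹ atm⁻¹
[CO2*] = KH · pCO2 = 3.890×10^-2 × 1100×10^-6 atm = 4.28×10^-5 mol/kg

[CO2*] = 42.8 μmol/kg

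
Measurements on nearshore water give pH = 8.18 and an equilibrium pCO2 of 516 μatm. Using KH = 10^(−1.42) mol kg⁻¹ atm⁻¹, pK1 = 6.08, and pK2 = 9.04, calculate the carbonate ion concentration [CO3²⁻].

[CO2*] = KH · pCO2 = 10^(−1.42) × 516×10^-6 = 1.962×10^-5 mol/kg
α₀ = 1/(1 + K1/[H⁺] + K1K2/[H⁺]²) = 1/(1 + 10^+2.10 + 10^+1.24) = 0.006931
DIC = [CO2*]/α₀ = 1.962×10^-5 / 0.006931 = 2.830 mmol/kg
[CO3²⁻] = α₂·DIC; α₂ = 0.1205, so [CO3²⁻] = 0.1205 × 2.830 = 0.341 mmol/kg

[CO3²⁻] = 0.341 mmol/kg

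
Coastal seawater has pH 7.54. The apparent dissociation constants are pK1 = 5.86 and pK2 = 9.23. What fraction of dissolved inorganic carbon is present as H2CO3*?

α₀ = 0.0201

α₀ = 1 / (1 + K1/[H⁺] + K1K2/[H⁺]²) = 1 / (1 + 10^+1.68 + 10^-0.01)
   = 1 / (1 + 47.863 + 0.97724) = 1/49.840 = 0.02006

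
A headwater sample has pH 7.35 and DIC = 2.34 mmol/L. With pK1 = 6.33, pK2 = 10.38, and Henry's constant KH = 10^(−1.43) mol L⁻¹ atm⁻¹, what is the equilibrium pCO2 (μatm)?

α₀ = 1 / (1 + K1/[H⁺] + K1K2/[H⁺]²) = 1 / (1 + 10^+1.02 + 10^-2.01)
   = 1 / (1 + 10.471 + 0.0097724) = 1/11.481 = 0.08710
[CO2*] = α₀ × DIC = 0.08710 × 2.34 = 0.2038 mmol/L
pCO2 = [CO2*]/KH = 2.038×10^-4 / 3.715×10^-2 = 5490 μatm

pCO2 = 5490 μatm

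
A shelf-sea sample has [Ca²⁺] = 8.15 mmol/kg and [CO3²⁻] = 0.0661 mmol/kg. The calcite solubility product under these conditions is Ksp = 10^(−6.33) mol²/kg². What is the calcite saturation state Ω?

Ksp = 10^(−6.33) = 4.677×10^-7
Ω = [Ca²⁺][CO3²⁻]/Ksp = (8.15×10^-3)(0.0661×10^-3) / 4.677×10^-7 = 1.15

Ω = 1.15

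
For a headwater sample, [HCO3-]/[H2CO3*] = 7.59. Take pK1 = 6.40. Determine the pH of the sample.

pH = 7.28

From K1 = [H⁺][HCO3-]/[H2CO3*]:  pH = pK1 + log₁₀([HCO3-]/[H2CO3*])
log₁₀(7.59) = +0.880
pH = 6.40 + (+0.880) = 7.28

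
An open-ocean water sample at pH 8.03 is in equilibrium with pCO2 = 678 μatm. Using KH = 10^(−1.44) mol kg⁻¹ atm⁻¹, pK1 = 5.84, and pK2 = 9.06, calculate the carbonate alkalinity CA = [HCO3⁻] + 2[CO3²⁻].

[CO2*] = KH · pCO2 = 10^(−1.44) × 678×10^-6 = 2.462×10^-5 mol/kg
α₀ = 1/(1 + K1/[H⁺] + K1K2/[H⁺]²) = 1/(1 + 10^+2.19 + 10^+1.16) = 0.005871
DIC = [CO2*]/α₀ = 2.462×10^-5 / 0.005871 = 4.193 mmol/kg
CA = (α₁ + 2α₂)·DIC = (0.9093 + 2×0.08486) × 4.193 = 4.52 mmol/kg

CA = 4.52 mmol/kg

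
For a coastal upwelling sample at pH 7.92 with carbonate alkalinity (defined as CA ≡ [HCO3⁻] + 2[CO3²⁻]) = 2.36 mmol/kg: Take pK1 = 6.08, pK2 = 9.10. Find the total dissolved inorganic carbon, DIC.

CA = [HCO3⁻] + 2[CO3²⁻] = (α₁ + 2α₂)·DIC
At pH 7.92: [H⁺]/K1 = 10^-1.84 = 0.014454, K2/[H⁺] = 10^-1.18 = 0.066069
α₁ = 1/(1 + 0.014454 + 0.066069) = 1/1.0805 = 0.9255; α₂ = α₁·K2/[H⁺] = 0.06115
α₁ + 2α₂ = 1.0478
DIC = CA / (α₁ + 2α₂) = 2.36 / 1.0478 = 2.25 mmol/kg

DIC = 2.25 mmol/kg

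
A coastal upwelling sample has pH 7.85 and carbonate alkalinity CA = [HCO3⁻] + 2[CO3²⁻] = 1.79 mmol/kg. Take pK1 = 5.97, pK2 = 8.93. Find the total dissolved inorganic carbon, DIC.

CA = [HCO3⁻] + 2[CO3²⁻] = (α₁ + 2α₂)·DIC
At pH 7.85: [H⁺]/K1 = 10^-1.88 = 0.013183, K2/[H⁺] = 10^-1.08 = 0.083176
α₁ = 1/(1 + 0.013183 + 0.083176) = 1/1.0964 = 0.9121; α₂ = α₁·K2/[H⁺] = 0.07587
α₁ + 2α₂ = 1.0638
DIC = CA / (α₁ + 2α₂) = 1.79 / 1.0638 = 1.68 mmol/kg

DIC = 1.68 mmol/kg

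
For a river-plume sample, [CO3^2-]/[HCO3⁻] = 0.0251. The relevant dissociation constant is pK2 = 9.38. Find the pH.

From K2 = [H⁺][CO3^2-]/[HCO3⁻]:  pH = pK2 + log₁₀([CO3^2-]/[HCO3⁻])
log₁₀(0.0251) = -1.600
pH = 9.38 + (-1.600) = 7.78

pH = 7.78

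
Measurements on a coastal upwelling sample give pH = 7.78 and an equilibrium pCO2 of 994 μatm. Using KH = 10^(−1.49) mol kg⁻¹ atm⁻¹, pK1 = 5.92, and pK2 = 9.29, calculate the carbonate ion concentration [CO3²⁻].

[CO2*] = KH · pCO2 = 10^(−1.49) × 994×10^-6 = 3.217×10^-5 mol/kg
α₀ = 1/(1 + K1/[H⁺] + K1K2/[H⁺]²) = 1/(1 + 10^+1.86 + 10^+0.35) = 0.01321
DIC = [CO2*]/α₀ = 3.217×10^-5 / 0.01321 = 2.434 mmol/kg
[CO3²⁻] = α₂·DIC; α₂ = 0.02958, so [CO3²⁻] = 0.02958 × 2.434 = 0.0720 mmol/kg

[CO3²⁻] = 0.0720 mmol/kg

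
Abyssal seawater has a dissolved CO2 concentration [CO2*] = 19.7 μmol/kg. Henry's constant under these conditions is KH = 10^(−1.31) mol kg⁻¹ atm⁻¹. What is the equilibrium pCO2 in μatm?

pCO2 = 402 μatm

KH = 10^(−1.31) = 4.898×10^-2 mol kg⁻¹ atm⁻¹
pCO2 = [CO2*]/KH = 19.7×10^-6 / 4.898×10^-2 = 4.02×10^-4 atm = 402 μatm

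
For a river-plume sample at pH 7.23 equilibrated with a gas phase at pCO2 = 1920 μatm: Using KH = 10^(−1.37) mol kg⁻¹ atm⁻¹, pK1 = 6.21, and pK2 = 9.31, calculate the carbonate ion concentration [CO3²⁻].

[CO2*] = KH · pCO2 = 10^(−1.37) × 1920×10^-6 = 8.190×10^-5 mol/kg
α₀ = 1/(1 + K1/[H⁺] + K1K2/[H⁺]²) = 1/(1 + 10^+1.02 + 10^-1.06) = 0.08652
DIC = [CO2*]/α₀ = 8.190×10^-5 / 0.08652 = 0.9467 mmol/kg
[CO3²⁻] = α₂·DIC; α₂ = 0.007535, so [CO3²⁻] = 0.007535 × 0.9467 = 0.00713 mmol/kg = 7.13 μmol/kg

[CO3²⁻] = 7.13 μmol/kg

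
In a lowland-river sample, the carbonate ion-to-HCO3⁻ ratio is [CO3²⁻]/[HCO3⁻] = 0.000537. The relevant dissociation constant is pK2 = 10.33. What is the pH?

pH = 7.06

From K2 = [H⁺][CO3²⁻]/[HCO3⁻]:  pH = pK2 + log₁₀([CO3²⁻]/[HCO3⁻])
log₁₀(0.000537) = -3.270
pH = 10.33 + (-3.270) = 7.06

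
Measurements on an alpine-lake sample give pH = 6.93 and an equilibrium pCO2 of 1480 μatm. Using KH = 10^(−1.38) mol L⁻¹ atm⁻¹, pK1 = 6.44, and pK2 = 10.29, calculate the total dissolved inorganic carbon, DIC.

DIC = 0.252 mmol/L

[CO2*] = KH · pCO2 = 10^(−1.38) × 1480×10^-6 = 6.170×10^-5 mol/L
α₀ = 1/(1 + K1/[H⁺] + K1K2/[H⁺]²) = 1/(1 + 10^+0.49 + 10^-2.87) = 0.2444
DIC = [CO2*]/α₀ = 6.170×10^-5 / 0.2444 = 0.252 mmol/L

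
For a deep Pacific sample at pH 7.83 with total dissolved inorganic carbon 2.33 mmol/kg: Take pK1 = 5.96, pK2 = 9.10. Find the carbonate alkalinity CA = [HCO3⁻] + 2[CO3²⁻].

CA = 2.42 mmol/kg

CA = [HCO3⁻] + 2[CO3²⁻] = (α₁ + 2α₂)·DIC
At pH 7.83: [H⁺]/K1 = 10^-1.87 = 0.013490, K2/[H⁺] = 10^-1.27 = 0.053703
α₁ = 1/(1 + 0.013490 + 0.053703) = 1/1.0672 = 0.9370; α₂ = α₁·K2/[H⁺] = 0.05032
α₁ + 2α₂ = 1.0377
CA = 1.0377 × 2.33 = 2.42 mmol/kg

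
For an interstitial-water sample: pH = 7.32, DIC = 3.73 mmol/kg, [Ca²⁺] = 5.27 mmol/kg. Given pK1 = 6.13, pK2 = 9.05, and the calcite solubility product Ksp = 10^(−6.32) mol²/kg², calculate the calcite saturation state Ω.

Ω = 0.706

α₂ = 1 / (1 + [H⁺]/K2 + [H⁺]²/(K1K2)) = 1 / (1 + 10^+1.73 + 10^+0.54)
   = 1 / (1 + 53.703 + 3.4674) = 1/58.171 = 0.01719
[CO3²⁻] = α₂ × DIC = 0.01719 × 3.73 = 0.06412 mmol/kg
Ksp = 10^(−6.32) = 4.786×10^-7
Ω = [Ca²⁺][CO3²⁻]/Ksp = (5.27×10^-3)(6.412×10^-5) / 4.786×10^-7 = 0.706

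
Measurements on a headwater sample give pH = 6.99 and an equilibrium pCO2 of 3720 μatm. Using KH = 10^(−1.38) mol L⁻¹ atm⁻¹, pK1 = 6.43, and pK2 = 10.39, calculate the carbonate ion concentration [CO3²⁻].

[CO3²⁻] = 0.224 μmol/L

[CO2*] = KH · pCO2 = 10^(−1.38) × 3720×10^-6 = 1.551×10^-4 mol/L
α₀ = 1/(1 + K1/[H⁺] + K1K2/[H⁺]²) = 1/(1 + 10^+0.56 + 10^-2.84) = 0.2159
DIC = [CO2*]/α₀ = 1.551×10^-4 / 0.2159 = 0.7183 mmol/L
[CO3²⁻] = α₂·DIC; α₂ = 0.0003120, so [CO3²⁻] = 0.0003120 × 0.7183 = 0.000224 mmol/L = 0.224 μmol/L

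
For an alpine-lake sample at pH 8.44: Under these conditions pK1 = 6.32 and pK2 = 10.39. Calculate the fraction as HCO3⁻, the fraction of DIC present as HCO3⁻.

α₁ = 1 / (1 + [H⁺]/K1 + K2/[H⁺]) = 1 / (1 + 10^-2.12 + 10^-1.95)
   = 1 / (1 + 0.0075858 + 0.011220) = 1/1.0188 = 0.9815

α₁ = 0.982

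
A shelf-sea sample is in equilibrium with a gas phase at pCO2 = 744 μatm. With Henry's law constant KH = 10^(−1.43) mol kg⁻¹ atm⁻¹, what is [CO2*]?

[CO2*] = 27.6 μmol/kg

KH = 10^(−1.43) = 3.715×10^-2 mol kg⁻¹ atm⁻¹
[CO2*] = KH · pCO2 = 3.715×10^-2 × 744×10^-6 atm = 2.76×10^-5 mol/kg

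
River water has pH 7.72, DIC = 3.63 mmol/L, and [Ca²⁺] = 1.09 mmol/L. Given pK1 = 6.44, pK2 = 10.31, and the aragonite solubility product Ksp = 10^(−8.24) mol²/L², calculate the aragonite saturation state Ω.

Ω = 1.68

α₂ = 1 / (1 + [H⁺]/K2 + [H⁺]²/(K1K2)) = 1 / (1 + 10^+2.59 + 10^+1.31)
   = 1 / (1 + 389.05 + 20.417) = 1/410.46 = 0.002436
[CO3²⁻] = α₂ × DIC = 0.002436 × 3.63 = 0.008844 mmol/L = 8.844 μmol/L
Ksp = 10^(−8.24) = 5.754×10^-9
Ω = [Ca²⁺][CO3²⁻]/Ksp = (1.09×10^-3)(8.844×10^-6) / 5.754×10^-9 = 1.68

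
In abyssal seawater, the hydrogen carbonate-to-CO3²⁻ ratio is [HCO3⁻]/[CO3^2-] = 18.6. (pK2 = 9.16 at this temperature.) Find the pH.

pH = 7.89

From K2 = [H⁺][CO3^2-]/[HCO3⁻]:  pH = pK2 − log₁₀([HCO3⁻]/[CO3^2-])
log₁₀(18.6) = +1.270
pH = 9.16 − (+1.270) = 7.89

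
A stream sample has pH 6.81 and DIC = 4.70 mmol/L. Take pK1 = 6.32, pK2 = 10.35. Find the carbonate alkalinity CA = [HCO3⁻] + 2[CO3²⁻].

CA = 3.55 mmol/L

CA = [HCO3⁻] + 2[CO3²⁻] = (α₁ + 2α₂)·DIC
At pH 6.81: [H⁺]/K1 = 10^-0.49 = 0.32359, K2/[H⁺] = 10^-3.54 = 0.00028840
α₁ = 1/(1 + 0.32359 + 0.00028840) = 1/1.3239 = 0.7554; α₂ = α₁·K2/[H⁺] = 0.0002178
α₁ + 2α₂ = 0.7558
CA = 0.7558 × 4.70 = 3.55 mmol/L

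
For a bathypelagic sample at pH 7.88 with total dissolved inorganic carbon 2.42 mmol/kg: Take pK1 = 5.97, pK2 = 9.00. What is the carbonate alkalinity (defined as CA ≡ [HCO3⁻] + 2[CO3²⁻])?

CA = 2.56 mmol/kg

CA = [HCO3⁻] + 2[CO3²⁻] = (α₁ + 2α₂)·DIC
At pH 7.88: [H⁺]/K1 = 10^-1.91 = 0.012303, K2/[H⁺] = 10^-1.12 = 0.075858
α₁ = 1/(1 + 0.012303 + 0.075858) = 1/1.0882 = 0.9190; α₂ = α₁·K2/[H⁺] = 0.06971
α₁ + 2α₂ = 1.0584
CA = 1.0584 × 2.42 = 2.56 mmol/kg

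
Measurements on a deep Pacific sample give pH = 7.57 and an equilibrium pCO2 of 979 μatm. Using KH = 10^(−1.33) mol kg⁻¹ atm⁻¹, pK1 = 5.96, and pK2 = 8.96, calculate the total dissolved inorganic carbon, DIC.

DIC = 1.99 mmol/kg

[CO2*] = KH · pCO2 = 10^(−1.33) × 979×10^-6 = 4.579×10^-5 mol/kg
α₀ = 1/(1 + K1/[H⁺] + K1K2/[H⁺]²) = 1/(1 + 10^+1.61 + 10^+0.22) = 0.02304
DIC = [CO2*]/α₀ = 4.579×10^-5 / 0.02304 = 1.99 mmol/kg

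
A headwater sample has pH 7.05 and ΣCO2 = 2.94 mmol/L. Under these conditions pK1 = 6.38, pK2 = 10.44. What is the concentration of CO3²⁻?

α₂ = 1 / (1 + [H⁺]/K2 + [H⁺]²/(K1K2)) = 1 / (1 + 10^+3.39 + 10^+2.72)
   = 1 / (1 + 2454.7 + 524.81) = 1/2980.5 = 0.0003355
[CO3²⁻] = α₂ × DIC = 0.0003355 × 2.94 = 0.000986 mmol/L = 0.986 μmol/L

[CO3²⁻] = 0.986 μmol/L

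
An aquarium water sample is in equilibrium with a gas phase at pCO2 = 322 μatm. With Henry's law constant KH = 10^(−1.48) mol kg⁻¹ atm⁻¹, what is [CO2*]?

KH = 10^(−1.48) = 3.311×10^-2 mol kg⁻¹ atm⁻¹
[CO2*] = KH · pCO2 = 3.311×10^-2 × 322×10^-6 atm = 1.07×10^-5 mol/kg

[CO2*] = 10.7 μmol/kg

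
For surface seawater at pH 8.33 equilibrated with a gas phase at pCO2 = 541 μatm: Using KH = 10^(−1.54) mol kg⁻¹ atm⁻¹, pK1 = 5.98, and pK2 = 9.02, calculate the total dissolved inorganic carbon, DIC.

[CO2*] = KH · pCO2 = 10^(−1.54) × 541×10^-6 = 1.560×10^-5 mol/kg
α₀ = 1/(1 + K1/[H⁺] + K1K2/[H⁺]²) = 1/(1 + 10^+2.35 + 10^+1.66) = 0.003696
DIC = [CO2*]/α₀ = 1.560×10^-5 / 0.003696 = 4.22 mmol/kg

DIC = 4.22 mmol/kg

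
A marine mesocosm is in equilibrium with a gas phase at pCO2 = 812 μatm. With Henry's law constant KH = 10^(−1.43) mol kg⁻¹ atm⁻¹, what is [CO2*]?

KH = 10^(−1.43) = 3.715×10^-2 mol kg⁻¹ atm⁻¹
[CO2*] = KH · pCO2 = 3.715×10^-2 × 812×10^-6 atm = 3.02×10^-5 mol/kg

[CO2*] = 30.2 μmol/kg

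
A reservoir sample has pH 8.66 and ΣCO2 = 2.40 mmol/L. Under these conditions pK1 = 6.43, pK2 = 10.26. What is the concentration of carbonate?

α₂ = 1 / (1 + [H⁺]/K2 + [H⁺]²/(K1K2)) = 1 / (1 + 10^+1.60 + 10^-0.63)
   = 1 / (1 + 39.811 + 0.23442) = 1/41.045 = 0.02436
[CO3²⁻] = α₂ × DIC = 0.02436 × 2.40 = 0.0585 mmol/L

[CO3²⁻] = 0.0585 mmol/L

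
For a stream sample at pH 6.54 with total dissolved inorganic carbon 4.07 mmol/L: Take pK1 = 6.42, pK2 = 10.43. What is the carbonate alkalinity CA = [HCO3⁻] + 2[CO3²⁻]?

CA = [HCO3⁻] + 2[CO3²⁻] = (α₁ + 2α₂)·DIC
At pH 6.54: [H⁺]/K1 = 10^-0.12 = 0.75858, K2/[H⁺] = 10^-3.89 = 0.00012882
α₁ = 1/(1 + 0.75858 + 0.00012882) = 1/1.7587 = 0.5686; α₂ = α₁·K2/[H⁺] = 7.325×10^-5
α₁ + 2α₂ = 0.5687
CA = 0.5687 × 4.07 = 2.31 mmol/L

CA = 2.31 mmol/L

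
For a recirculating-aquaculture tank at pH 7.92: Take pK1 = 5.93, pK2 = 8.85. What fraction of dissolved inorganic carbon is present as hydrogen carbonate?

α₁ = 0.887

α₁ = 1 / (1 + [H⁺]/K1 + K2/[H⁺]) = 1 / (1 + 10^-1.99 + 10^-0.93)
   = 1 / (1 + 0.010233 + 0.11749) = 1/1.1277 = 0.8867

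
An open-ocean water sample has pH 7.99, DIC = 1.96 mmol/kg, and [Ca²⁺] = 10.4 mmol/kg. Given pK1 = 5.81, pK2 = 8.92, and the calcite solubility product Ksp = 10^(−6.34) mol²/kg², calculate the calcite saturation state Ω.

α₂ = 1 / (1 + [H⁺]/K2 + [H⁺]²/(K1K2)) = 1 / (1 + 10^+0.93 + 10^-1.25)
   = 1 / (1 + 8.5114 + 0.056234) = 1/9.5676 = 0.1045
[CO3²⁻] = α₂ × DIC = 0.1045 × 1.96 = 0.2049 mmol/kg
Ksp = 10^(−6.34) = 4.571×10^-7
Ω = [Ca²⁺][CO3²⁻]/Ksp = (10.4×10^-3)(2.049×10^-4) / 4.571×10^-7 = 4.66

Ω = 4.66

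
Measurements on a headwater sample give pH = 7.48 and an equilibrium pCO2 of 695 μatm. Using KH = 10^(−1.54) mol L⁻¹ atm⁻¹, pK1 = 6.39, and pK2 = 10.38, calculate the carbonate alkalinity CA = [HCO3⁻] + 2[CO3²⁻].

[CO2*] = KH · pCO2 = 10^(−1.54) × 695×10^-6 = 2.004×10^-5 mol/L
α₀ = 1/(1 + K1/[H⁺] + K1K2/[H⁺]²) = 1/(1 + 10^+1.09 + 10^-1.81) = 0.07509
DIC = [CO2*]/α₀ = 2.004×10^-5 / 0.07509 = 0.2669 mmol/L
CA = (α₁ + 2α₂)·DIC = (0.9238 + 2×0.001163) × 0.2669 = 0.247 mmol/L

CA = 0.247 mmol/L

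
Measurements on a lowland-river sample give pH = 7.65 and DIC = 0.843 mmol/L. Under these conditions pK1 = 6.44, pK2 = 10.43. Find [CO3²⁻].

α₂ = 1 / (1 + [H⁺]/K2 + [H⁺]²/(K1K2)) = 1 / (1 + 10^+2.78 + 10^+1.57)
   = 1 / (1 + 602.56 + 37.154) = 1/640.71 = 0.001561
[CO3²⁻] = α₂ × DIC = 0.001561 × 0.843 = 0.00132 mmol/L = 1.32 μmol/L

[CO3²⁻] = 1.32 μmol/L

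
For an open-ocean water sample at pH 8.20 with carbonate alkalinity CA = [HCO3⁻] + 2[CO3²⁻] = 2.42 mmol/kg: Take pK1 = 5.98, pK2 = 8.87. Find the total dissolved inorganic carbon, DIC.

CA = [HCO3⁻] + 2[CO3²⁻] = (α₁ + 2α₂)·DIC
At pH 8.20: [H⁺]/K1 = 10^-2.22 = 0.0060256, K2/[H⁺] = 10^-0.67 = 0.21380
α₁ = 1/(1 + 0.0060256 + 0.21380) = 1/1.2198 = 0.8198; α₂ = α₁·K2/[H⁺] = 0.1753
α₁ + 2α₂ = 1.1703
DIC = CA / (α₁ + 2α₂) = 2.42 / 1.1703 = 2.07 mmol/kg

DIC = 2.07 mmol/kg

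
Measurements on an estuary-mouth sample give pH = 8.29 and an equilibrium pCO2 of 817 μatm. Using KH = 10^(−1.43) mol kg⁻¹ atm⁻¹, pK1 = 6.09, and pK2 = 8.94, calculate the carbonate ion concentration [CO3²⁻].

[CO3²⁻] = 1.08 mmol/kg

[CO2*] = KH · pCO2 = 10^(−1.43) × 817×10^-6 = 3.035×10^-5 mol/kg
α₀ = 1/(1 + K1/[H⁺] + K1K2/[H⁺]²) = 1/(1 + 10^+2.20 + 10^+1.55) = 0.005129
DIC = [CO2*]/α₀ = 3.035×10^-5 / 0.005129 = 5.918 mmol/kg
[CO3²⁻] = α₂·DIC; α₂ = 0.1820, so [CO3²⁻] = 0.1820 × 5.918 = 1.08 mmol/kg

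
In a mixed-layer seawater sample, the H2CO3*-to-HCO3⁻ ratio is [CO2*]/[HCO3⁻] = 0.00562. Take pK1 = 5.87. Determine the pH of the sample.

pH = 8.12

From K1 = [H⁺][HCO3⁻]/[CO2*]:  pH = pK1 − log₁₀([CO2*]/[HCO3⁻])
log₁₀(0.00562) = -2.250
pH = 5.87 − (-2.250) = 8.12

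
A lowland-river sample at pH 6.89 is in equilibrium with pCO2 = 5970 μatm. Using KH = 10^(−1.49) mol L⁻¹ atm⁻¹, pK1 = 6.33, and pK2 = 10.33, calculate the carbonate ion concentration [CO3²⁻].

[CO2*] = KH · pCO2 = 10^(−1.49) × 5970×10^-6 = 1.932×10^-4 mol/L
α₀ = 1/(1 + K1/[H⁺] + K1K2/[H⁺]²) = 1/(1 + 10^+0.56 + 10^-2.88) = 0.2159
DIC = [CO2*]/α₀ = 1.932×10^-4 / 0.2159 = 0.8949 mmol/L
[CO3²⁻] = α₂·DIC; α₂ = 0.0002846, so [CO3²⁻] = 0.0002846 × 0.8949 = 0.000255 mmol/L = 0.255 μmol/L

[CO3²⁻] = 0.255 μmol/L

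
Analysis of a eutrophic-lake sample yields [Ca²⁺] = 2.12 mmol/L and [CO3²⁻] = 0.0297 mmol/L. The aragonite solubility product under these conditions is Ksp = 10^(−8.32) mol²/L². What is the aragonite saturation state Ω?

Ω = 13.2

Ksp = 10^(−8.32) = 4.786×10^-9
Ω = [Ca²⁺][CO3²⁻]/Ksp = (2.12×10^-3)(0.0297×10^-3) / 4.786×10^-9 = 13.2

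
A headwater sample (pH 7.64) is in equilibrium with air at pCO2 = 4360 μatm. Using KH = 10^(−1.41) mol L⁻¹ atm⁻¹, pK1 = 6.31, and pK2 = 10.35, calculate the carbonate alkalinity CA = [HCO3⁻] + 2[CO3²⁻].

CA = 3.64 mmol/L

[CO2*] = KH · pCO2 = 10^(−1.41) × 4360×10^-6 = 1.696×10^-4 mol/L
α₀ = 1/(1 + K1/[H⁺] + K1K2/[H⁺]²) = 1/(1 + 10^+1.33 + 10^-1.38) = 0.04460
DIC = [CO2*]/α₀ = 1.696×10^-4 / 0.04460 = 3.803 mmol/L
CA = (α₁ + 2α₂)·DIC = (0.9535 + 2×0.001859) × 3.803 = 3.64 mmol/L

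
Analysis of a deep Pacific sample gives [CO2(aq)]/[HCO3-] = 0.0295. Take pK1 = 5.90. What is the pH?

pH = 7.43

From K1 = [H⁺][HCO3-]/[CO2(aq)]:  pH = pK1 − log₁₀([CO2(aq)]/[HCO3-])
log₁₀(0.0295) = -1.530
pH = 5.90 − (-1.530) = 7.43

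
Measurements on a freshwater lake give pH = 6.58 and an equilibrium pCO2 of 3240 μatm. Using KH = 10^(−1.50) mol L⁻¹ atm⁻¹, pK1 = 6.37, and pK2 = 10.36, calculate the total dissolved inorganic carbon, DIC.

[CO2*] = KH · pCO2 = 10^(−1.50) × 3240×10^-6 = 1.025×10^-4 mol/L
α₀ = 1/(1 + K1/[H⁺] + K1K2/[H⁺]²) = 1/(1 + 10^+0.21 + 10^-3.57) = 0.3814
DIC = [CO2*]/α₀ = 1.025×10^-4 / 0.3814 = 0.269 mmol/L

DIC = 0.269 mmol/L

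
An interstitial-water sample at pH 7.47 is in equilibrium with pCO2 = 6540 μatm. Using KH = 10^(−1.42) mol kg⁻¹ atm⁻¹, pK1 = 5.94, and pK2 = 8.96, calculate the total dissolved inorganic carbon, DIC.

[CO2*] = KH · pCO2 = 10^(−1.42) × 6540×10^-6 = 2.486×10^-4 mol/kg
α₀ = 1/(1 + K1/[H⁺] + K1K2/[H⁺]²) = 1/(1 + 10^+1.53 + 10^+0.04) = 0.02779
DIC = [CO2*]/α₀ = 2.486×10^-4 / 0.02779 = 8.95 mmol/kg

DIC = 8.95 mmol/kg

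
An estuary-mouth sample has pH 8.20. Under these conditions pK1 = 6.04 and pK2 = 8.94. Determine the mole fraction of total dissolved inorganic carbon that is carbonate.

α₂ = 1 / (1 + [H⁺]/K2 + [H⁺]²/(K1K2)) = 1 / (1 + 10^+0.74 + 10^-1.42)
   = 1 / (1 + 5.4954 + 0.038019) = 1/6.5334 = 0.1531

α₂ = 0.153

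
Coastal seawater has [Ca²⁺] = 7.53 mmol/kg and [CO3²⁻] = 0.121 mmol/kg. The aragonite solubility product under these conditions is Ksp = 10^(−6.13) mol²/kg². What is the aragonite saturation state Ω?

Ω = 1.23

Ksp = 10^(−6.13) = 7.413×10^-7
Ω = [Ca²⁺][CO3²⁻]/Ksp = (7.53×10^-3)(0.121×10^-3) / 7.413×10^-7 = 1.23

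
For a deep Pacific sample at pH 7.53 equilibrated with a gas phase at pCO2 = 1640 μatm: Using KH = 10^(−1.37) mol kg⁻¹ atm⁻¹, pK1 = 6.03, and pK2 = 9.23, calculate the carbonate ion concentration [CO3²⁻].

[CO3²⁻] = 0.0441 mmol/kg

[CO2*] = KH · pCO2 = 10^(−1.37) × 1640×10^-6 = 6.996×10^-5 mol/kg
α₀ = 1/(1 + K1/[H⁺] + K1K2/[H⁺]²) = 1/(1 + 10^+1.50 + 10^-0.20) = 0.03007
DIC = [CO2*]/α₀ = 6.996×10^-5 / 0.03007 = 2.326 mmol/kg
[CO3²⁻] = α₂·DIC; α₂ = 0.01897, so [CO3²⁻] = 0.01897 × 2.326 = 0.0441 mmol/kg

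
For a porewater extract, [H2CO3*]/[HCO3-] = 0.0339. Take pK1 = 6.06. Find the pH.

From K1 = [H⁺][HCO3-]/[H2CO3*]:  pH = pK1 − log₁₀([H2CO3*]/[HCO3-])
log₁₀(0.0339) = -1.470
pH = 6.06 − (-1.470) = 7.53

pH = 7.53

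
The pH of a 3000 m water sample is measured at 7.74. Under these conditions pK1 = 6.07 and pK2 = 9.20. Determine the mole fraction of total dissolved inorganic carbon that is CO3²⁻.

α₂ = 0.0328

α₂ = 1 / (1 + [H⁺]/K2 + [H⁺]²/(K1K2)) = 1 / (1 + 10^+1.46 + 10^-0.21)
   = 1 / (1 + 28.840 + 0.61660) = 1/30.457 = 0.03283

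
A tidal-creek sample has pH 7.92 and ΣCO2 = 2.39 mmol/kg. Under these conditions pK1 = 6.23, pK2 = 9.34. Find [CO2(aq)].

[CO2*] = 0.0461 mmol/kg

α₀ = 1 / (1 + K1/[H⁺] + K1K2/[H⁺]²) = 1 / (1 + 10^+1.69 + 10^+0.27)
   = 1 / (1 + 48.978 + 1.8621) = 1/51.840 = 0.01929
[CO2*] = α₀ × DIC = 0.01929 × 2.39 = 0.0461 mmol/kg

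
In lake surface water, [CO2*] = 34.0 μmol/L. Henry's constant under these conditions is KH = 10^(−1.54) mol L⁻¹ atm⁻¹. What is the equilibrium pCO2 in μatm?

pCO2 = 1180 μatm

KH = 10^(−1.54) = 2.884×10^-2 mol L⁻¹ atm⁻¹
pCO2 = [CO2*]/KH = 34.0×10^-6 / 2.884×10^-2 = 1.18×10^-3 atm = 1180 μatm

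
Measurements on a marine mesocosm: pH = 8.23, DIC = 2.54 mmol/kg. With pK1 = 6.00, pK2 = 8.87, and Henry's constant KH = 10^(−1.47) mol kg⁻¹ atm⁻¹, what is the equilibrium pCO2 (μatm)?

pCO2 = 357 μatm

α₀ = 1 / (1 + K1/[H⁺] + K1K2/[H⁺]²) = 1 / (1 + 10^+2.23 + 10^+1.59)
   = 1 / (1 + 169.82 + 38.905) = 1/209.73 = 0.004768
[CO2*] = α₀ × DIC = 0.004768 × 2.54 = 0.01211 mmol/kg = 12.11 μmol/kg
pCO2 = [CO2*]/KH = 1.211×10^-5 / 3.388×10^-2 = 357 μatm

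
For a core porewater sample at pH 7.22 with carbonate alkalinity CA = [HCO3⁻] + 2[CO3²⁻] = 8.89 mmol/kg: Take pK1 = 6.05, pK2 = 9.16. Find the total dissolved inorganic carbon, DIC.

DIC = 9.38 mmol/kg

CA = [HCO3⁻] + 2[CO3²⁻] = (α₁ + 2α₂)·DIC
At pH 7.22: [H⁺]/K1 = 10^-1.17 = 0.067608, K2/[H⁺] = 10^-1.94 = 0.011482
α₁ = 1/(1 + 0.067608 + 0.011482) = 1/1.0791 = 0.9267; α₂ = α₁·K2/[H⁺] = 0.01064
α₁ + 2α₂ = 0.9480
DIC = CA / (α₁ + 2α₂) = 8.89 / 0.9480 = 9.38 mmol/kg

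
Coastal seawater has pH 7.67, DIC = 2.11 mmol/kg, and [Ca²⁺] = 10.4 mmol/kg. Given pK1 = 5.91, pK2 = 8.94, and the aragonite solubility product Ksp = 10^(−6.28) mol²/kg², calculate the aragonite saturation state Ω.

Ω = 2.10

α₂ = 1 / (1 + [H⁺]/K2 + [H⁺]²/(K1K2)) = 1 / (1 + 10^+1.27 + 10^-0.49)
   = 1 / (1 + 18.621 + 0.32359) = 1/19.944 = 0.05014
[CO3²⁻] = α₂ × DIC = 0.05014 × 2.11 = 0.1058 mmol/kg
Ksp = 10^(−6.28) = 5.248×10^-7
Ω = [Ca²⁺][CO3²⁻]/Ksp = (10.4×10^-3)(1.058×10^-4) / 5.248×10^-7 = 2.10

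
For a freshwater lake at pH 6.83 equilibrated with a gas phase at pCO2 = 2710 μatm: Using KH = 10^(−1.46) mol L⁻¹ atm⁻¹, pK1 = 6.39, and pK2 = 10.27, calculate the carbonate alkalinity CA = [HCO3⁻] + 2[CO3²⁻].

[CO2*] = KH · pCO2 = 10^(−1.46) × 2710×10^-6 = 9.397×10^-5 mol/L
α₀ = 1/(1 + K1/[H⁺] + K1K2/[H⁺]²) = 1/(1 + 10^+0.44 + 10^-3.00) = 0.2663
DIC = [CO2*]/α₀ = 9.397×10^-5 / 0.2663 = 0.3529 mmol/L
CA = (α₁ + 2α₂)·DIC = (0.7334 + 2×0.0002663) × 0.3529 = 0.259 mmol/L

CA = 0.259 mmol/L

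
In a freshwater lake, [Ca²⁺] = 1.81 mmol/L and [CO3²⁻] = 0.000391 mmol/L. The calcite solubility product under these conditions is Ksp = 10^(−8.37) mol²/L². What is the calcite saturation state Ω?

Ksp = 10^(−8.37) = 4.266×10^-9
Ω = [Ca²⁺][CO3²⁻]/Ksp = (1.81×10^-3)(0.000391×10^-3) / 4.266×10^-9 = 0.166

Ω = 0.166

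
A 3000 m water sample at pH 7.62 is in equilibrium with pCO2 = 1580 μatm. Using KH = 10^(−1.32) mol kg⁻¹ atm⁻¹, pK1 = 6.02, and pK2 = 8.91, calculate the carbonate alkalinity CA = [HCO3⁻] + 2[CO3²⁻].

CA = 3.32 mmol/kg

[CO2*] = KH · pCO2 = 10^(−1.32) × 1580×10^-6 = 7.562×10^-5 mol/kg
α₀ = 1/(1 + K1/[H⁺] + K1K2/[H⁺]²) = 1/(1 + 10^+1.60 + 10^+0.31) = 0.02334
DIC = [CO2*]/α₀ = 7.562×10^-5 / 0.02334 = 3.241 mmol/kg
CA = (α₁ + 2α₂)·DIC = (0.9290 + 2×0.04765) × 3.241 = 3.32 mmol/kg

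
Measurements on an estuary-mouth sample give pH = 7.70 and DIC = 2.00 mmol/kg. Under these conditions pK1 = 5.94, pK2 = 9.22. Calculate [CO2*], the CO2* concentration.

[CO2*] = 0.0332 mmol/kg

α₀ = 1 / (1 + K1/[H⁺] + K1K2/[H⁺]²) = 1 / (1 + 10^+1.76 + 10^+0.24)
   = 1 / (1 + 57.544 + 1.7378) = 1/60.282 = 0.01659
[CO2*] = α₀ × DIC = 0.01659 × 2.00 = 0.0332 mmol/kg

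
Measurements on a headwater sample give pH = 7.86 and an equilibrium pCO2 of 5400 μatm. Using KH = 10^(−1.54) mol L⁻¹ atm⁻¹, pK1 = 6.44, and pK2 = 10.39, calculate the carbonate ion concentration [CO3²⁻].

[CO2*] = KH · pCO2 = 10^(−1.54) × 5400×10^-6 = 1.557×10^-4 mol/L
α₀ = 1/(1 + K1/[H⁺] + K1K2/[H⁺]²) = 1/(1 + 10^+1.42 + 10^-1.11) = 0.03652
DIC = [CO2*]/α₀ = 1.557×10^-4 / 0.03652 = 4.264 mmol/L
[CO3²⁻] = α₂·DIC; α₂ = 0.002835, so [CO3²⁻] = 0.002835 × 4.264 = 0.0121 mmol/L = 12.1 μmol/L

[CO3²⁻] = 12.1 μmol/L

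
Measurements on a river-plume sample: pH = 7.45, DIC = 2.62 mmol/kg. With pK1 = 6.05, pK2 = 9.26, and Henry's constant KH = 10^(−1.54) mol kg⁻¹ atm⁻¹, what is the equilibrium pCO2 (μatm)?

α₀ = 1 / (1 + K1/[H⁺] + K1K2/[H⁺]²) = 1 / (1 + 10^+1.40 + 10^-0.41)
   = 1 / (1 + 25.119 + 0.38905) = 1/26.508 = 0.03772
[CO2*] = α₀ × DIC = 0.03772 × 2.62 = 0.09884 mmol/kg
pCO2 = [CO2*]/KH = 9.884×10^-5 / 2.884×10^-2 = 3430 μatm

pCO2 = 3430 μatm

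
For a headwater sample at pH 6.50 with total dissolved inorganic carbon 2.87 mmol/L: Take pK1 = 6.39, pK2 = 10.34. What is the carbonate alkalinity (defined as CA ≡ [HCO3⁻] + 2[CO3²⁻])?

CA = 1.62 mmol/L

CA = [HCO3⁻] + 2[CO3²⁻] = (α₁ + 2α₂)·DIC
At pH 6.50: [H⁺]/K1 = 10^-0.11 = 0.77625, K2/[H⁺] = 10^-3.84 = 0.00014454
α₁ = 1/(1 + 0.77625 + 0.00014454) = 1/1.7764 = 0.5629; α₂ = α₁·K2/[H⁺] = 8.137×10^-5
α₁ + 2α₂ = 0.5631
CA = 0.5631 × 2.87 = 1.62 mmol/L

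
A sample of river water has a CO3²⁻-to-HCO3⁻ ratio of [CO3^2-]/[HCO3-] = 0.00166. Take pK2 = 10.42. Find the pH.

pH = 7.64

From K2 = [H⁺][CO3^2-]/[HCO3-]:  pH = pK2 + log₁₀([CO3^2-]/[HCO3-])
log₁₀(0.00166) = -2.780
pH = 10.42 + (-2.780) = 7.64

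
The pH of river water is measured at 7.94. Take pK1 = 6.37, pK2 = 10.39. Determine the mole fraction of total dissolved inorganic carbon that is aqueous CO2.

α₀ = 1 / (1 + K1/[H⁺] + K1K2/[H⁺]²) = 1 / (1 + 10^+1.57 + 10^-0.88)
   = 1 / (1 + 37.154 + 0.13183) = 1/38.285 = 0.02612

α₀ = 0.0261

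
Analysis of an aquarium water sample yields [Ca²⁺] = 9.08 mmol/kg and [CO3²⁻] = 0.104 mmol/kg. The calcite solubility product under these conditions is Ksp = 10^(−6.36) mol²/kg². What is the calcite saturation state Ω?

Ksp = 10^(−6.36) = 4.365×10^-7
Ω = [Ca²⁺][CO3²⁻]/Ksp = (9.08×10^-3)(0.104×10^-3) / 4.365×10^-7 = 2.16

Ω = 2.16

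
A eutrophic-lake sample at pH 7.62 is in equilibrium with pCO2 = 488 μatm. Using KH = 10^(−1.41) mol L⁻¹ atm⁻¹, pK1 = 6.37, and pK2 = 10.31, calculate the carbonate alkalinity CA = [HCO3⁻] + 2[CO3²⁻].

CA = 0.339 mmol/L

[CO2*] = KH · pCO2 = 10^(−1.41) × 488×10^-6 = 1.899×10^-5 mol/L
α₀ = 1/(1 + K1/[H⁺] + K1K2/[H⁺]²) = 1/(1 + 10^+1.25 + 10^-1.44) = 0.05314
DIC = [CO2*]/α₀ = 1.899×10^-5 / 0.05314 = 0.3573 mmol/L
CA = (α₁ + 2α₂)·DIC = (0.9449 + 2×0.001929) × 0.3573 = 0.339 mmol/L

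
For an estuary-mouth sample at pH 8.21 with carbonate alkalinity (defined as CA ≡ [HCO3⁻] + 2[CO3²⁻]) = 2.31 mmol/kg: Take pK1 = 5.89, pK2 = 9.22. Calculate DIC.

DIC = 2.13 mmol/kg

CA = [HCO3⁻] + 2[CO3²⁻] = (α₁ + 2α₂)·DIC
At pH 8.21: [H⁺]/K1 = 10^-2.32 = 0.0047863, K2/[H⁺] = 10^-1.01 = 0.097724
α₁ = 1/(1 + 0.0047863 + 0.097724) = 1/1.1025 = 0.9070; α₂ = α₁·K2/[H⁺] = 0.08864
α₁ + 2α₂ = 1.0843
DIC = CA / (α₁ + 2α₂) = 2.31 / 1.0843 = 2.13 mmol/kg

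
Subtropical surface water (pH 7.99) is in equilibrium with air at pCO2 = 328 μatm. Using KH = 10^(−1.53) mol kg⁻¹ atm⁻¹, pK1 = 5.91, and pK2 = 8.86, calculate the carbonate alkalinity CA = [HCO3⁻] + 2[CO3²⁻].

[CO2*] = KH · pCO2 = 10^(−1.53) × 328×10^-6 = 9.680×10^-6 mol/kg
α₀ = 1/(1 + K1/[H⁺] + K1K2/[H⁺]²) = 1/(1 + 10^+2.08 + 10^+1.21) = 0.007276
DIC = [CO2*]/α₀ = 9.680×10^-6 / 0.007276 = 1.330 mmol/kg
CA = (α₁ + 2α₂)·DIC = (0.8747 + 2×0.1180) × 1.330 = 1.48 mmol/kg

CA = 1.48 mmol/kg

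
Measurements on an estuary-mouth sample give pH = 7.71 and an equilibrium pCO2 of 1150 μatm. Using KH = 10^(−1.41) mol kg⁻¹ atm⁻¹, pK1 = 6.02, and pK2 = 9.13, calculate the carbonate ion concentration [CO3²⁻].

[CO2*] = KH · pCO2 = 10^(−1.41) × 1150×10^-6 = 4.474×10^-5 mol/kg
α₀ = 1/(1 + K1/[H⁺] + K1K2/[H⁺]²) = 1/(1 + 10^+1.69 + 10^+0.27) = 0.01929
DIC = [CO2*]/α₀ = 4.474×10^-5 / 0.01929 = 2.319 mmol/kg
[CO3²⁻] = α₂·DIC; α₂ = 0.03592, so [CO3²⁻] = 0.03592 × 2.319 = 0.0833 mmol/kg

[CO3²⁻] = 0.0833 mmol/kg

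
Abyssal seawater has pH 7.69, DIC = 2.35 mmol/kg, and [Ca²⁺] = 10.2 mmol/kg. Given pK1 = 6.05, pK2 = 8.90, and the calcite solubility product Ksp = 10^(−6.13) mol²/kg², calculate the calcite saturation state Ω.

Ω = 1.84

α₂ = 1 / (1 + [H⁺]/K2 + [H⁺]²/(K1K2)) = 1 / (1 + 10^+1.21 + 10^-0.43)
   = 1 / (1 + 16.218 + 0.37154) = 1/17.590 = 0.05685
[CO3²⁻] = α₂ × DIC = 0.05685 × 2.35 = 0.1336 mmol/kg
Ksp = 10^(−6.13) = 7.413×10^-7
Ω = [Ca²⁺][CO3²⁻]/Ksp = (10.2×10^-3)(1.336×10^-4) / 7.413×10^-7 = 1.84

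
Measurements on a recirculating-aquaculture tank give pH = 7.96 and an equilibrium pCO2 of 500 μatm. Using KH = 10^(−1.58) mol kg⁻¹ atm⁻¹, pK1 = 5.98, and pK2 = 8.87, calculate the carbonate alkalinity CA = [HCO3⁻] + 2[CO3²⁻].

[CO2*] = KH · pCO2 = 10^(−1.58) × 500×10^-6 = 1.315×10^-5 mol/kg
α₀ = 1/(1 + K1/[H⁺] + K1K2/[H⁺]²) = 1/(1 + 10^+1.98 + 10^+1.07) = 0.009238
DIC = [CO2*]/α₀ = 1.315×10^-5 / 0.009238 = 1.424 mmol/kg
CA = (α₁ + 2α₂)·DIC = (0.8822 + 2×0.1085) × 1.424 = 1.56 mmol/kg

CA = 1.56 mmol/kg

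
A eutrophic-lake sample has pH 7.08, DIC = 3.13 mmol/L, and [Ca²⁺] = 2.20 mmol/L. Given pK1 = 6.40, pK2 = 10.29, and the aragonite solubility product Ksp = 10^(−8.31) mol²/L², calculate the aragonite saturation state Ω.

α₂ = 1 / (1 + [H⁺]/K2 + [H⁺]²/(K1K2)) = 1 / (1 + 10^+3.21 + 10^+2.53)
   = 1 / (1 + 1621.8 + 338.84) = 1/1961.7 = 0.0005098
[CO3²⁻] = α₂ × DIC = 0.0005098 × 3.13 = 0.001596 mmol/L = 1.596 μmol/L
Ksp = 10^(−8.31) = 4.898×10^-9
Ω = [Ca²⁺][CO3²⁻]/Ksp = (2.20×10^-3)(1.596×10^-6) / 4.898×10^-9 = 0.717

Ω = 0.717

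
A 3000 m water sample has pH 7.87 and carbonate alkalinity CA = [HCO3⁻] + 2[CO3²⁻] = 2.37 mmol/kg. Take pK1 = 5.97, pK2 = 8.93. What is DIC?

CA = [HCO3⁻] + 2[CO3²⁻] = (α₁ + 2α₂)·DIC
At pH 7.87: [H⁺]/K1 = 10^-1.90 = 0.012589, K2/[H⁺] = 10^-1.06 = 0.087096
α₁ = 1/(1 + 0.012589 + 0.087096) = 1/1.0997 = 0.9094; α₂ = α₁·K2/[H⁺] = 0.07920
α₁ + 2α₂ = 1.0678
DIC = CA / (α₁ + 2α₂) = 2.37 / 1.0678 = 2.22 mmol/kg

DIC = 2.22 mmol/kg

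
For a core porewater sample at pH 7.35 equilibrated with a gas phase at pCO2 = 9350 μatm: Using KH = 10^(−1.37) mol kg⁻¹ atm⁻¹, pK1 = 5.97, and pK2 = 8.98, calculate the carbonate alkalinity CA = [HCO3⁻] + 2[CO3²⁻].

[CO2*] = KH · pCO2 = 10^(−1.37) × 9350×10^-6 = 3.989×10^-4 mol/kg
α₀ = 1/(1 + K1/[H⁺] + K1K2/[H⁺]²) = 1/(1 + 10^+1.38 + 10^-0.25) = 0.03914
DIC = [CO2*]/α₀ = 3.989×10^-4 / 0.03914 = 10.19 mmol/kg
CA = (α₁ + 2α₂)·DIC = (0.9389 + 2×0.02201) × 10.19 = 10.0 mmol/kg

CA = 10.0 mmol/kg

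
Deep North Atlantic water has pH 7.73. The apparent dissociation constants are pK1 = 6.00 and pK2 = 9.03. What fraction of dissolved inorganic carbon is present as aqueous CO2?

α₀ = 0.0174

α₀ = 1 / (1 + K1/[H⁺] + K1K2/[H⁺]²) = 1 / (1 + 10^+1.73 + 10^+0.43)
   = 1 / (1 + 53.703 + 2.6915) = 1/57.395 = 0.01742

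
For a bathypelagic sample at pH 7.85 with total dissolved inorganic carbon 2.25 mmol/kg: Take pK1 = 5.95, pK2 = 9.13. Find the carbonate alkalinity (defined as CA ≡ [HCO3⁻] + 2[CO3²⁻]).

CA = [HCO3⁻] + 2[CO3²⁻] = (α₁ + 2α₂)·DIC
At pH 7.85: [H⁺]/K1 = 10^-1.90 = 0.012589, K2/[H⁺] = 10^-1.28 = 0.052481
α₁ = 1/(1 + 0.012589 + 0.052481) = 1/1.0651 = 0.9389; α₂ = α₁·K2/[H⁺] = 0.04927
α₁ + 2α₂ = 1.0375
CA = 1.0375 × 2.25 = 2.33 mmol/kg

CA = 2.33 mmol/kg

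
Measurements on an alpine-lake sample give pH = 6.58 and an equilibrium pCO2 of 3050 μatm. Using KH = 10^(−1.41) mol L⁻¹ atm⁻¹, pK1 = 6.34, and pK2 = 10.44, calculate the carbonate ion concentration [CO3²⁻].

[CO3²⁻] = 0.0285 μmol/L

[CO2*] = KH · pCO2 = 10^(−1.41) × 3050×10^-6 = 1.187×10^-4 mol/L
α₀ = 1/(1 + K1/[H⁺] + K1K2/[H⁺]²) = 1/(1 + 10^+0.24 + 10^-3.62) = 0.3652
DIC = [CO2*]/α₀ = 1.187×10^-4 / 0.3652 = 0.3249 mmol/L
[CO3²⁻] = α₂·DIC; α₂ = 8.761×10^-5, so [CO3²⁻] = 8.761×10^-5 × 0.3249 = 2.85×10^-5 mmol/L = 0.0285 μmol/L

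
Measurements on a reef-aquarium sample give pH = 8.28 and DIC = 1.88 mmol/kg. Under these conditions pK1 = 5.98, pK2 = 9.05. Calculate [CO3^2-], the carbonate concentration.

α₂ = 1 / (1 + [H⁺]/K2 + [H⁺]²/(K1K2)) = 1 / (1 + 10^+0.77 + 10^-1.53)
   = 1 / (1 + 5.8884 + 0.029512) = 1/6.9179 = 0.1446
[CO3²⁻] = α₂ × DIC = 0.1446 × 1.88 = 0.272 mmol/kg

[CO3²⁻] = 0.272 mmol/kg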